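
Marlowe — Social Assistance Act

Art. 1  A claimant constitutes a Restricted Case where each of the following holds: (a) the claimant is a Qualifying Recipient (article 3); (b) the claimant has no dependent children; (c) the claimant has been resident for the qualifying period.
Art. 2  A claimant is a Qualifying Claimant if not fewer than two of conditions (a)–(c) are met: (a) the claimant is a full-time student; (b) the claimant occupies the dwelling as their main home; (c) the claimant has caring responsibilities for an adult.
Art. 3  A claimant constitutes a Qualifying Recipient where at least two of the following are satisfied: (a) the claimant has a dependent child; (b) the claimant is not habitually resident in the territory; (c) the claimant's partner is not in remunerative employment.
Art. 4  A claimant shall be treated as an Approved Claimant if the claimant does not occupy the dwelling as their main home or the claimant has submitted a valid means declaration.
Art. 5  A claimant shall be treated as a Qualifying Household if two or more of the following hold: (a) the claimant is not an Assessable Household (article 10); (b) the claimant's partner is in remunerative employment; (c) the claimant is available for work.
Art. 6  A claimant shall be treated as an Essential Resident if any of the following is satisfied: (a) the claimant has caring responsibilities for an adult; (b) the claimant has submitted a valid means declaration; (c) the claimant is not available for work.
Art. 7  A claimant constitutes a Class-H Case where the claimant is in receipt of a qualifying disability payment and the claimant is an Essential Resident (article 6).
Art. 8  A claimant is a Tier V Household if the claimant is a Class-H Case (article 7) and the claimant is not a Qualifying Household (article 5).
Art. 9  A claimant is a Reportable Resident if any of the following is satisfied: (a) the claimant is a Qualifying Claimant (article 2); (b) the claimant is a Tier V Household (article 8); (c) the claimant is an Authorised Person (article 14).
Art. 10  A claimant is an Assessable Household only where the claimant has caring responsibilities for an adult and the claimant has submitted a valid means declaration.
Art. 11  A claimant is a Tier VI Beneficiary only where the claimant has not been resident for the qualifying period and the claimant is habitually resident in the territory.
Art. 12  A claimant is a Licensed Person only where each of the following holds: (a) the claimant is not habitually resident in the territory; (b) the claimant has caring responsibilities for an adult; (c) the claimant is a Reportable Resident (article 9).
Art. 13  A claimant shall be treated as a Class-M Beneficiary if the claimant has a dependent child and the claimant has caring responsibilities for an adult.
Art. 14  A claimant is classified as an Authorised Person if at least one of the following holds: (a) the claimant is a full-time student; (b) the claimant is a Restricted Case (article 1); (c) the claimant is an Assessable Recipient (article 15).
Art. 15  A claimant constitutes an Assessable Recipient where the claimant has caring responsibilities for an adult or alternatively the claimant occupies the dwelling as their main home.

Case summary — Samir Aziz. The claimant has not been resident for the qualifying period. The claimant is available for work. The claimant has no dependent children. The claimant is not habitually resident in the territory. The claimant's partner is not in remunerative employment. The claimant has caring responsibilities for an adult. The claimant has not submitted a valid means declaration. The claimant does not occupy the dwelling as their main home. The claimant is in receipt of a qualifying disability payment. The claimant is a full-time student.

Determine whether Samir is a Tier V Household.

No

article 6 — Essential Resident: [the claimant has caring responsibilities for an adult? yes] OR [the claimant has submitted a valid means declaration? no] OR [the claimant is not available for work? no] → satisfied.
article 7 — Class-H Case: [the claimant is in receipt of a qualifying disability payment? yes] AND [Essential Resident (article 6)? yes] → satisfied.
article 10 — Assessable Household: [the claimant has caring responsibilities for an adult? yes] AND [the claimant has submitted a valid means declaration? no] → not satisfied.
article 5 — Qualifying Household: not an Assessable Household (article 10)? yes; the claimant's partner is in remunerative employment? no; the claimant is available for work? yes — 2 of 3 hold (need ≥2) → satisfied.
article 8 — Tier V Household: [Class-H Case (article 7)? yes] AND [not a Qualifying Household (article 5)? no] → not satisfied.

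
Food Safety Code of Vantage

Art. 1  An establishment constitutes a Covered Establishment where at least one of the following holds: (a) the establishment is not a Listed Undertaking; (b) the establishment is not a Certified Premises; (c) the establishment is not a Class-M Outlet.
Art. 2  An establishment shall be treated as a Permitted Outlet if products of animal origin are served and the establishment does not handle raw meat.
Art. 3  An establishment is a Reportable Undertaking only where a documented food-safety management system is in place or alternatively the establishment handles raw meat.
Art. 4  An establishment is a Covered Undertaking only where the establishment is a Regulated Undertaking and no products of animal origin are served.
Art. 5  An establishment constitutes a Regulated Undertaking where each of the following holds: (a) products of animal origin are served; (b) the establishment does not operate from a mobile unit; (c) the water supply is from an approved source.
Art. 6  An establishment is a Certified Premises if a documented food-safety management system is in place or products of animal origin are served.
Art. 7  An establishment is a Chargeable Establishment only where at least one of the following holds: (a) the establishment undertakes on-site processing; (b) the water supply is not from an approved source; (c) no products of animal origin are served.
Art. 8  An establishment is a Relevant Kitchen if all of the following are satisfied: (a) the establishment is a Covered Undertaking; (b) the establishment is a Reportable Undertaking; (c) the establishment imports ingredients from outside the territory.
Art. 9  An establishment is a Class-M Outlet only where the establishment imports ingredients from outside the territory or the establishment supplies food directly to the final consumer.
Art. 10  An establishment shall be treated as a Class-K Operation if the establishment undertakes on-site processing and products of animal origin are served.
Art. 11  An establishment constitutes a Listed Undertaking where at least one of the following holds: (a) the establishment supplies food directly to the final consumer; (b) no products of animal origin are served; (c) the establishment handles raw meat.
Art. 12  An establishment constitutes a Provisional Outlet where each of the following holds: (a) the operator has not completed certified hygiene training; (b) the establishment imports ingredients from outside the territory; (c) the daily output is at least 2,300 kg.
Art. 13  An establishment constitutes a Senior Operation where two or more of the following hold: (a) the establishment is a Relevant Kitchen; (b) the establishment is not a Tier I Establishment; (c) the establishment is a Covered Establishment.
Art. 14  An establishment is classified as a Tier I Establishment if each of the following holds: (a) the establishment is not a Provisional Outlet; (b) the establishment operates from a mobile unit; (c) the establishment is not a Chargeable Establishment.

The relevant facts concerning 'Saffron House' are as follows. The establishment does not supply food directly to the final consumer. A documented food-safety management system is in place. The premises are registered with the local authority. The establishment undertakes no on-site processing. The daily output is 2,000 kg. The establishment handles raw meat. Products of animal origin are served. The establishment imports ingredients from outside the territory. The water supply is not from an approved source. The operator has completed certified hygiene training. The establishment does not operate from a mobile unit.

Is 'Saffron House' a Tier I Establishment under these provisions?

No

article 12 — Provisional Outlet: [the operator has not completed certified hygiene training? no] AND [the establishment imports ingredients from outside the territory? yes] AND [daily output: 2,000 kg ≥ 2,300 kg? no] → not satisfied.
article 7 — Chargeable Establishment: [the establishment undertakes on-site processing? no] OR [the water supply is not from an approved source? yes] OR [no products of animal origin are served? no] → satisfied.
article 14 — Tier I Establishment: [not a Provisional Outlet (article 12)? yes] AND [the establishment operates from a mobile unit? no] AND [not a Chargeable Establishment (article 7)? no] → not satisfied.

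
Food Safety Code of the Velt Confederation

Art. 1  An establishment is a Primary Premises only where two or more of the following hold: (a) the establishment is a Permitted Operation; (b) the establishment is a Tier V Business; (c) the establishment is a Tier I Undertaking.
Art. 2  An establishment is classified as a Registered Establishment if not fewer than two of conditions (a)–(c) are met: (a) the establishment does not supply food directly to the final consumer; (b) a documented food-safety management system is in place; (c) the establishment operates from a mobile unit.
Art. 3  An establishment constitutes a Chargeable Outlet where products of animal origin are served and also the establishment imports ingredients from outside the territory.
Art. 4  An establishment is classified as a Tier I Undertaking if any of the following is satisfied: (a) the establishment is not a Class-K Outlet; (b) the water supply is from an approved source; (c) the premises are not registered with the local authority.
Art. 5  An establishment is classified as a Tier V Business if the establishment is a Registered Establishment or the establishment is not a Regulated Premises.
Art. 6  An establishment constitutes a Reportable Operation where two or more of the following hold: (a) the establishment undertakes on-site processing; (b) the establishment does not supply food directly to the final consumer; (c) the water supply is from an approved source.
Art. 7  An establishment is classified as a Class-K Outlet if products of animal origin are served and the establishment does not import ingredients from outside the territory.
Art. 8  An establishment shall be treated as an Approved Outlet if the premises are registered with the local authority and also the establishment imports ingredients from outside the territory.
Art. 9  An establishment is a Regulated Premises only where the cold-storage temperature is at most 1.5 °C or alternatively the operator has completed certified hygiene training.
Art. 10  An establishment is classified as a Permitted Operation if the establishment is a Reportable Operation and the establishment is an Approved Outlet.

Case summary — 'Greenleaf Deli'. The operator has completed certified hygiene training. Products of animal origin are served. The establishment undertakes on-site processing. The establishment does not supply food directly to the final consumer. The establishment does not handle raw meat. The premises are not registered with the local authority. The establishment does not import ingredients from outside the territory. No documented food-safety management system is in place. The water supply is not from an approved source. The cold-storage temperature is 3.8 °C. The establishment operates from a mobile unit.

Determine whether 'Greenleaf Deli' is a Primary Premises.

article 6 — Reportable Operation: the establishment undertakes on-site processing? yes; the establishment does not supply food directly to the final consumer? yes; the water supply is from an approved source? no — 2 of 3 hold (need ≥2) → satisfied.
article 8 — Approved Outlet: [the premises are registered with the local authority? no] AND [the establishment imports ingredients from outside the territory? no] → not satisfied.
article 10 — Permitted Operation: [Reportable Operation (article 6)? yes] AND [Approved Outlet (article 8)? no] → not satisfied.
article 2 — Registered Establishment: the establishment does not supply food directly to the final consumer? yes; a documented food-safety management system is in place? no; the establishment operates from a mobile unit? yes — 2 of 3 hold (need ≥2) → satisfied.
article 9 — Regulated Premises: [cold-storage temperature: 3.8 °C ≤ 1.5 °C? no] OR [the operator has completed certified hygiene training? yes] → satisfied.
article 5 — Tier V Business: [Registered Establishment (article 2)? yes] OR [not a Regulated Premises (article 9)? no] → satisfied.
article 7 — Class-K Outlet: [products of animal origin are served? yes] AND [the establishment does not import ingredients from outside the territory? yes] → satisfied.
article 4 — Tier I Undertaking: [not a Class-K Outlet (article 7)? no] OR [the water supply is from an approved source? no] OR [the premises are not registered with the local authority? yes] → satisfied.
article 1 — Primary Premises: Permitted Operation (article 10)? no; Tier V Business (article 5)? yes; Tier I Undertaking (article 4)? yes — 2 of 3 hold (need ≥2) → satisfied.

Yes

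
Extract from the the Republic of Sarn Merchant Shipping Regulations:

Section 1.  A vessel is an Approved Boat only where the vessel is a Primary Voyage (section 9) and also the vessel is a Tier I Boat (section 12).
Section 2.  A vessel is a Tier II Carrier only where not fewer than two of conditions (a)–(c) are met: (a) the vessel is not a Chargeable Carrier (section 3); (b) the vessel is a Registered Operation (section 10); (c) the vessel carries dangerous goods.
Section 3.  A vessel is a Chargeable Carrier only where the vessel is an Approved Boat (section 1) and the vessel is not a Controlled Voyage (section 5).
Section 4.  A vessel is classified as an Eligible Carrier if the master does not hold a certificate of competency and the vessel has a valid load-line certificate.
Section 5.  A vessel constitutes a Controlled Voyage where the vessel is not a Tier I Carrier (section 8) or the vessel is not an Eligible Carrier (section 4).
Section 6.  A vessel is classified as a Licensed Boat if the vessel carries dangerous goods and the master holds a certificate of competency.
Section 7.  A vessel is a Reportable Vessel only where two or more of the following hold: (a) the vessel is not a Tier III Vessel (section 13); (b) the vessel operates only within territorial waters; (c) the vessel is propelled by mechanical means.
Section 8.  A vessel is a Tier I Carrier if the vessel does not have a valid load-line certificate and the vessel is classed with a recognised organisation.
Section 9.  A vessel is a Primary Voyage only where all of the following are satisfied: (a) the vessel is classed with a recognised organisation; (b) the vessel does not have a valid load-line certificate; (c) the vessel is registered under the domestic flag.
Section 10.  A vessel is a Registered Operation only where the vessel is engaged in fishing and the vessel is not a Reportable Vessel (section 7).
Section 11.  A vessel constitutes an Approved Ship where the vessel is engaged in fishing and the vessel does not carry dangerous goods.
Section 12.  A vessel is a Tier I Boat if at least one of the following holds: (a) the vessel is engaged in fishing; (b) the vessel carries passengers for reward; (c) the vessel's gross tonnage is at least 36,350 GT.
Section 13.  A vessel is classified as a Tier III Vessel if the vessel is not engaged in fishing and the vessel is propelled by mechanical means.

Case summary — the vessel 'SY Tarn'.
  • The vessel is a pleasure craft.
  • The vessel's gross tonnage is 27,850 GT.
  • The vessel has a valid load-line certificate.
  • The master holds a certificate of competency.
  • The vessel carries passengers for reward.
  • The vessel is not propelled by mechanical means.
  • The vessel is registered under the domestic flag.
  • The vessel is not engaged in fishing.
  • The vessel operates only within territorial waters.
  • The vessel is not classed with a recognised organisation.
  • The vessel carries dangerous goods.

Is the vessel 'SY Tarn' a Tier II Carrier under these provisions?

section 9 — Primary Voyage: [the vessel is classed with a recognised organisation? no] AND [the vessel does not have a valid load-line certificate? no] AND [the vessel is registered under the domestic flag? yes] → not satisfied.
section 12 — Tier I Boat: [the vessel is engaged in fishing? no] OR [the vessel carries passengers for reward? yes] OR [vessel's gross tonnage: 27,850 GT ≥ 36,350 GT? no] → satisfied.
section 1 — Approved Boat: [Primary Voyage (section 9)? no] AND [Tier I Boat (section 12)? yes] → not satisfied.
section 8 — Tier I Carrier: [the vessel does not have a valid load-line certificate? no] AND [the vessel is classed with a recognised organisation? no] → not satisfied.
section 4 — Eligible Carrier: [the master does not hold a certificate of competency? no] AND [the vessel has a valid load-line certificate? yes] → not satisfied.
section 5 — Controlled Voyage: [not a Tier I Carrier (section 8)? yes] OR [not an Eligible Carrier (section 4)? yes] → satisfied.
section 3 — Chargeable Carrier: [Approved Boat (section 1)? no] AND [not a Controlled Voyage (section 5)? no] → not satisfied.
section 13 — Tier III Vessel: [the vessel is not engaged in fishing? yes] AND [the vessel is propelled by mechanical means? no] → not satisfied.
section 7 — Reportable Vessel: not a Tier III Vessel (section 13)? yes; the vessel operates only within territorial waters? yes; the vessel is propelled by mechanical means? no — 2 of 3 hold (need ≥2) → satisfied.
section 10 — Registered Operation: [the vessel is engaged in fishing? no] AND [not a Reportable Vessel (section 7)? no] → not satisfied.
section 2 — Tier II Carrier: not a Chargeable Carrier (section 3)? yes; Registered Operation (section 10)? no; the vessel carries dangerous goods? yes — 2 of 3 hold (need ≥2) → satisfied.

Yes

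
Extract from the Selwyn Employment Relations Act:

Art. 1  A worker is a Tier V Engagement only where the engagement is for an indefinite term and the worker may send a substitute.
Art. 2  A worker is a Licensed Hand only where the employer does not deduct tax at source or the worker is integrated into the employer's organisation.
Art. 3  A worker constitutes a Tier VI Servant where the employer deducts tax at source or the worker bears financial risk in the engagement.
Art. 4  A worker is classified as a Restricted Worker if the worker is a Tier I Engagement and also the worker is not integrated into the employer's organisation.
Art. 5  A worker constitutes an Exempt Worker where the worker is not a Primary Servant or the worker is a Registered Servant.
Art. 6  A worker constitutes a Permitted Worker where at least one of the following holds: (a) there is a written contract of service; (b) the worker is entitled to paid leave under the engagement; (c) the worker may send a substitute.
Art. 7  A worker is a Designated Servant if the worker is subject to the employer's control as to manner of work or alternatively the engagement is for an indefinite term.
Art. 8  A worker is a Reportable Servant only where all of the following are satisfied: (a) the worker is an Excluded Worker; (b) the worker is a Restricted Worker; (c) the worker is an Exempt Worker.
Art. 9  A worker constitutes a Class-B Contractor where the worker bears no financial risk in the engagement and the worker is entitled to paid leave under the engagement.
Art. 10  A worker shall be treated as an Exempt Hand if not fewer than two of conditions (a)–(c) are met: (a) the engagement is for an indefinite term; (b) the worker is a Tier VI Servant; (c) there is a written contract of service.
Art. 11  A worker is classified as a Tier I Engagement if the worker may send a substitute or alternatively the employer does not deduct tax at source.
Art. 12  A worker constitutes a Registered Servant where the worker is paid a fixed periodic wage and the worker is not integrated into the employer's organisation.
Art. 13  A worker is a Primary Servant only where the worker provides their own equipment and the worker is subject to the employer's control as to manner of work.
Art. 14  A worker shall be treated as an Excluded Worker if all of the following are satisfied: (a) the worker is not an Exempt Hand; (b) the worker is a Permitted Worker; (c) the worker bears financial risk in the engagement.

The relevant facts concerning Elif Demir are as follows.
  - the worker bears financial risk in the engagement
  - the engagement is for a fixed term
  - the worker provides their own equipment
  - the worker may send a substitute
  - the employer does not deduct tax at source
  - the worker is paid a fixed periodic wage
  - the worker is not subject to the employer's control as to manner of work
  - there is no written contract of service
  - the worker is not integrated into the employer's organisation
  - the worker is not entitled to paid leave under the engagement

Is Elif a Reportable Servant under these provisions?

Yes

article 3 — Tier VI Servant: [the employer deducts tax at source? no] OR [the worker bears financial risk in the engagement? yes] → satisfied.
article 10 — Exempt Hand: the engagement is for an indefinite term? no; Tier VI Servant (article 3)? yes; there is a written contract of service? no — 1 of 3 hold (need ≥2) → not satisfied.
article 6 — Permitted Worker: [there is a written contract of service? no] OR [the worker is entitled to paid leave under the engagement? no] OR [the worker may send a substitute? yes] → satisfied.
article 14 — Excluded Worker: [not an Exempt Hand (article 10)? yes] AND [Permitted Worker (article 6)? yes] AND [the worker bears financial risk in the engagement? yes] → satisfied.
article 11 — Tier I Engagement: [the worker may send a substitute? yes] OR [the employer does not deduct tax at source? yes] → satisfied.
article 4 — Restricted Worker: [Tier I Engagement (article 11)? yes] AND [the worker is not integrated into the employer's organisation? yes] → satisfied.
article 13 — Primary Servant: [the worker provides their own equipment? yes] AND [the worker is subject to the employer's control as to manner of work? no] → not satisfied.
article 12 — Registered Servant: [the worker is paid a fixed periodic wage? yes] AND [the worker is not integrated into the employer's organisation? yes] → satisfied.
article 5 — Exempt Worker: [not a Primary Servant (article 13)? yes] OR [Registered Servant (article 12)? yes] → satisfied.
article 8 — Reportable Servant: [Excluded Worker (article 14)? yes] AND [Restricted Worker (article 4)? yes] AND [Exempt Worker (article 5)? yes] → satisfied.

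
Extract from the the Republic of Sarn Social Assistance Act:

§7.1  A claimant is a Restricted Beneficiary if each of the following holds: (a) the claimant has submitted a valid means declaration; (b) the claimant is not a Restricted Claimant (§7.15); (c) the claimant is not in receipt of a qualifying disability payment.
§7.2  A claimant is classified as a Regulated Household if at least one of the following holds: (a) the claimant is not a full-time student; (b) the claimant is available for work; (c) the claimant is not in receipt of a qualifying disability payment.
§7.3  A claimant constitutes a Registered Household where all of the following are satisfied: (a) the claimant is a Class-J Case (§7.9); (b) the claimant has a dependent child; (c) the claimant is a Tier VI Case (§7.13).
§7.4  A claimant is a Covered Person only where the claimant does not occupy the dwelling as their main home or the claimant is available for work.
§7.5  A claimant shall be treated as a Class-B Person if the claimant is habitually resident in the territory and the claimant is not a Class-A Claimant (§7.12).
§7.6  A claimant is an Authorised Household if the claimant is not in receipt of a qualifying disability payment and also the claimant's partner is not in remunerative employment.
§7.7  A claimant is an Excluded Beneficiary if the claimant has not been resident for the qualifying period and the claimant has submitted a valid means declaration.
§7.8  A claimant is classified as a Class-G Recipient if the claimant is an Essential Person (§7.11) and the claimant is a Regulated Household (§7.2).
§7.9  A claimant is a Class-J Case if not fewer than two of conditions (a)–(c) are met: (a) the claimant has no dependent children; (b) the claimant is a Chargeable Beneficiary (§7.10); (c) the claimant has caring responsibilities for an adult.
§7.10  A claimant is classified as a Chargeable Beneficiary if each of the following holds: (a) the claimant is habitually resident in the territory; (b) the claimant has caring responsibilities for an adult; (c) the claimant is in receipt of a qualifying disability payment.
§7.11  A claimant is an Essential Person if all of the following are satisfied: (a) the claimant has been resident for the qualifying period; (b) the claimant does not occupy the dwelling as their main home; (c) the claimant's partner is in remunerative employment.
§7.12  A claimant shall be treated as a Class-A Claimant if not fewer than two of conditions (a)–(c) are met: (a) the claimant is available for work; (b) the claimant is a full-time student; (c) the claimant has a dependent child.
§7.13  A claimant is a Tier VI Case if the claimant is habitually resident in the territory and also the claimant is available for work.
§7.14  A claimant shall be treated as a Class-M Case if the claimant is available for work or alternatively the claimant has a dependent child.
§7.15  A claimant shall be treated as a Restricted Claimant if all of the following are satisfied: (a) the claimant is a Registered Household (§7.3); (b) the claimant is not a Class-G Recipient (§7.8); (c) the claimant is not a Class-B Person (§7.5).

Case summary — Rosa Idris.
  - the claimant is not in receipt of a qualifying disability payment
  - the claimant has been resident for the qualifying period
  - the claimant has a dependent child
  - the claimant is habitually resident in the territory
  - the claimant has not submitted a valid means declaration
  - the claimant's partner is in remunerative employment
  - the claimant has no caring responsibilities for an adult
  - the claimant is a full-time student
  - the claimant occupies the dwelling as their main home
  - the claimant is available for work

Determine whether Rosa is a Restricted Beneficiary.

Under §7.10: the claimant is habitually resident in the territory? yes; and the claimant has caring responsibilities for an adult? no; and the claimant is in receipt of a qualifying disability payment? no. So the claimant is not a Chargeable Beneficiary.
Under §7.9: the claimant has no dependent children? no; Chargeable Beneficiary (§7.10)? no; the claimant has caring responsibilities for an adult? no — 0 of 3 hold (need ≥2) → not satisfied.
Under §7.13: the claimant is habitually resident in the territory? yes; and the claimant is available for work? yes. So the claimant is a Tier VI Case.
Under §7.3: Class-J Case (§7.9)? no; and the claimant has a dependent child? yes; and Tier VI Case (§7.13)? yes. So the claimant is not a Registered Household.
Under §7.11: the claimant has been resident for the qualifying period? yes; and the claimant does not occupy the dwelling as their main home? no; and the claimant's partner is in remunerative employment? yes. So the claimant is not an Essential Person.
Under §7.2: the claimant is not a full-time student? no; or the claimant is available for work? yes; or the claimant is not in receipt of a qualifying disability payment? yes. So the claimant is a Regulated Household.
Under §7.8: Essential Person (§7.11)? no; and Regulated Household (§7.2)? yes. So the claimant is not a Class-G Recipient.
Under §7.12: the claimant is available for work? yes; the claimant is a full-time student? yes; the claimant has a dependent child? yes — 3 of 3 hold (need ≥2) → satisfied.
Under §7.5: the claimant is habitually resident in the territory? yes; and not a Class-A Claimant (§7.12)? no. So the claimant is not a Class-B Person.
Under §7.15: Registered Household (§7.3)? no; and not a Class-G Recipient (§7.8)? yes; and not a Class-B Person (§7.5)? yes. So the claimant is not a Restricted Claimant.
Under §7.1: the claimant has submitted a valid means declaration? no; and not a Restricted Claimant (§7.15)? yes; and the claimant is not in receipt of a qualifying disability payment? yes. So the claimant is not a Restricted Beneficiary.

No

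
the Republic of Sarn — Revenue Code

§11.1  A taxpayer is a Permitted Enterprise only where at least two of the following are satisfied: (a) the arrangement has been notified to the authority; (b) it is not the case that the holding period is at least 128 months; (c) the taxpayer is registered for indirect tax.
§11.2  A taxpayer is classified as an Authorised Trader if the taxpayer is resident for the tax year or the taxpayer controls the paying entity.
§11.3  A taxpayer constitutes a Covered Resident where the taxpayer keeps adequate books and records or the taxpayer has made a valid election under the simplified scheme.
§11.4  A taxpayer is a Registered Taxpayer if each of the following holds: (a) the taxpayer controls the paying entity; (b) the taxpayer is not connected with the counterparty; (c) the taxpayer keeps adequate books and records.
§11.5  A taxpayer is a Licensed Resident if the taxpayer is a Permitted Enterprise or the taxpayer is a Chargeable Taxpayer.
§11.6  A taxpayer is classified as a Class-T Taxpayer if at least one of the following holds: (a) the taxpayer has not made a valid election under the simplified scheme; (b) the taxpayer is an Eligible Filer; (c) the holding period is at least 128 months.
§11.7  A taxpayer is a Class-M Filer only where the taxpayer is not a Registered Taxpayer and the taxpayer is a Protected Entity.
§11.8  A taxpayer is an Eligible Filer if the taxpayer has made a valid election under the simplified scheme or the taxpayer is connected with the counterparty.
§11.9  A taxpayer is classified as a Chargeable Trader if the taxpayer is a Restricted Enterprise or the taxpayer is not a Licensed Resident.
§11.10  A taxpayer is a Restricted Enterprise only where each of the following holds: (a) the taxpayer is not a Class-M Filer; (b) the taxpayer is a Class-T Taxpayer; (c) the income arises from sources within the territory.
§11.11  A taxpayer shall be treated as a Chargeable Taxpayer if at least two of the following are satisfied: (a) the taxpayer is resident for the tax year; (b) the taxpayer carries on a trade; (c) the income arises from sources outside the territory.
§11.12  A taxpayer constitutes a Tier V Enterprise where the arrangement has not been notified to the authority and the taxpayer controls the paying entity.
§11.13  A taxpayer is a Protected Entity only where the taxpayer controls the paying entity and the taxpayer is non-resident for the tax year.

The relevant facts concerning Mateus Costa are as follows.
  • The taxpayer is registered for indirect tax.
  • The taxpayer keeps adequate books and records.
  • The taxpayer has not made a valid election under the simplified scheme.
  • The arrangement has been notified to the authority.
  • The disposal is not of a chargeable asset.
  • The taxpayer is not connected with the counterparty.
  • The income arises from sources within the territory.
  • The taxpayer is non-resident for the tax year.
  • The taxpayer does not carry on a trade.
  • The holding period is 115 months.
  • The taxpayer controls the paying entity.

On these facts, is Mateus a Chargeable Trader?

§11.4 — Registered Taxpayer: [the taxpayer controls the paying entity? yes] AND [the taxpayer is not connected with the counterparty? yes] AND [the taxpayer keeps adequate books and records? yes] → satisfied.
§11.13 — Protected Entity: [the taxpayer controls the paying entity? yes] AND [the taxpayer is non-resident for the tax year? yes] → satisfied.
§11.7 — Class-M Filer: [not a Registered Taxpayer (§11.4)? no] AND [Protected Entity (§11.13)? yes] → not satisfied.
§11.8 — Eligible Filer: [the taxpayer has made a valid election under the simplified scheme? no] OR [the taxpayer is connected with the counterparty? no] → not satisfied.
§11.6 — Class-T Taxpayer: [the taxpayer has not made a valid election under the simplified scheme? yes] OR [Eligible Filer (§11.8)? no] OR [holding period: 115 months ≥ 128 months? no] → satisfied.
§11.10 — Restricted Enterprise: [not a Class-M Filer (§11.7)? yes] AND [Class-T Taxpayer (§11.6)? yes] AND [the income arises from sources within the territory? yes] → satisfied.
§11.1 — Permitted Enterprise: the arrangement has been notified to the authority? yes; holding period: 115 months ≥ 128 months? no, so negated condition yes; the taxpayer is registered for indirect tax? yes — 3 of 3 hold (need ≥2) → satisfied.
§11.11 — Chargeable Taxpayer: the taxpayer is resident for the tax year? no; the taxpayer carries on a trade? no; the income arises from sources outside the territory? no — 0 of 3 hold (need ≥2) → not satisfied.
§11.5 — Licensed Resident: [Permitted Enterprise (§11.1)? yes] OR [Chargeable Taxpayer (§11.11)? no] → satisfied.
§11.9 — Chargeable Trader: [Restricted Enterprise (§11.10)? yes] OR [not a Licensed Resident (§11.5)? no] → satisfied.

Yes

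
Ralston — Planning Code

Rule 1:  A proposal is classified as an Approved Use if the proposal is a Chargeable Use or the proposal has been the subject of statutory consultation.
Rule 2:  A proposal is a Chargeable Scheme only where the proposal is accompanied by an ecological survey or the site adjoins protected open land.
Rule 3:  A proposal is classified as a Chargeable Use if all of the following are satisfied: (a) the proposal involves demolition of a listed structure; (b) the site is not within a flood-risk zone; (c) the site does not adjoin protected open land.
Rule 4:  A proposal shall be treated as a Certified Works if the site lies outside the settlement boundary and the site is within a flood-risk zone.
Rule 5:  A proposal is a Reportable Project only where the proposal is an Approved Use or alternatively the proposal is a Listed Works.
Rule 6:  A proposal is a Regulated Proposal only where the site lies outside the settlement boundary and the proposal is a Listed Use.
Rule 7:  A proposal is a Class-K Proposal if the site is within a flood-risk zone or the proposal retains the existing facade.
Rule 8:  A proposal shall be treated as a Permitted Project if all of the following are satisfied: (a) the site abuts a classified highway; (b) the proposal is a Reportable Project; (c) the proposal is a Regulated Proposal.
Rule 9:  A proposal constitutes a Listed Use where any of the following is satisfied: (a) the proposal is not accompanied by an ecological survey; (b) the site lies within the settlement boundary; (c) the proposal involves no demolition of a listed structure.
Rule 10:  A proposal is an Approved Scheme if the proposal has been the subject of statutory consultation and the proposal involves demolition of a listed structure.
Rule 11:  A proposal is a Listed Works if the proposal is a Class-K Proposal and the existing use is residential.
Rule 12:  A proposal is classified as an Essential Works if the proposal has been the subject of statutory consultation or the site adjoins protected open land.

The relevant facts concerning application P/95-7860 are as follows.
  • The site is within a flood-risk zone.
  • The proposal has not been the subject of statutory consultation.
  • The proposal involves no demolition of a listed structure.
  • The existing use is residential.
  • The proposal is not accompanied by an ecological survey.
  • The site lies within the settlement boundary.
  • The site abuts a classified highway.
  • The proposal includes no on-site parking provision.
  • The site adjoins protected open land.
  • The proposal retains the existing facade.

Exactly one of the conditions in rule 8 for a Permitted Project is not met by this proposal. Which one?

Under rule 3: the proposal involves demolition of a listed structure? no; and the site is not within a flood-risk zone? no; and the site does not adjoin protected open land? no. So the proposal is not a Chargeable Use.
Under rule 1: Chargeable Use (rule 3)? no; or the proposal has been the subject of statutory consultation? no. So the proposal is not an Approved Use.
Under rule 7: the site is within a flood-risk zone? yes; or the proposal retains the existing facade? yes. So the proposal is a Class-K Proposal.
Under rule 11: Class-K Proposal (rule 7)? yes; and the existing use is residential? yes. So the proposal is a Listed Works.
Under rule 5: Approved Use (rule 1)? no; or Listed Works (rule 11)? yes. So the proposal is a Reportable Project.
Under rule 9: the proposal is not accompanied by an ecological survey? yes; or the site lies within the settlement boundary? yes; or the proposal involves no demolition of a listed structure? yes. So the proposal is a Listed Use.
Under rule 6: the site lies outside the settlement boundary? no; and Listed Use (rule 9)? yes. So the proposal is not a Regulated Proposal.
Under rule 8: the site abuts a classified highway? yes; and Reportable Project (rule 5)? yes; and Regulated Proposal (rule 6)? no. So the proposal is not a Permitted Project.

Regulated Proposal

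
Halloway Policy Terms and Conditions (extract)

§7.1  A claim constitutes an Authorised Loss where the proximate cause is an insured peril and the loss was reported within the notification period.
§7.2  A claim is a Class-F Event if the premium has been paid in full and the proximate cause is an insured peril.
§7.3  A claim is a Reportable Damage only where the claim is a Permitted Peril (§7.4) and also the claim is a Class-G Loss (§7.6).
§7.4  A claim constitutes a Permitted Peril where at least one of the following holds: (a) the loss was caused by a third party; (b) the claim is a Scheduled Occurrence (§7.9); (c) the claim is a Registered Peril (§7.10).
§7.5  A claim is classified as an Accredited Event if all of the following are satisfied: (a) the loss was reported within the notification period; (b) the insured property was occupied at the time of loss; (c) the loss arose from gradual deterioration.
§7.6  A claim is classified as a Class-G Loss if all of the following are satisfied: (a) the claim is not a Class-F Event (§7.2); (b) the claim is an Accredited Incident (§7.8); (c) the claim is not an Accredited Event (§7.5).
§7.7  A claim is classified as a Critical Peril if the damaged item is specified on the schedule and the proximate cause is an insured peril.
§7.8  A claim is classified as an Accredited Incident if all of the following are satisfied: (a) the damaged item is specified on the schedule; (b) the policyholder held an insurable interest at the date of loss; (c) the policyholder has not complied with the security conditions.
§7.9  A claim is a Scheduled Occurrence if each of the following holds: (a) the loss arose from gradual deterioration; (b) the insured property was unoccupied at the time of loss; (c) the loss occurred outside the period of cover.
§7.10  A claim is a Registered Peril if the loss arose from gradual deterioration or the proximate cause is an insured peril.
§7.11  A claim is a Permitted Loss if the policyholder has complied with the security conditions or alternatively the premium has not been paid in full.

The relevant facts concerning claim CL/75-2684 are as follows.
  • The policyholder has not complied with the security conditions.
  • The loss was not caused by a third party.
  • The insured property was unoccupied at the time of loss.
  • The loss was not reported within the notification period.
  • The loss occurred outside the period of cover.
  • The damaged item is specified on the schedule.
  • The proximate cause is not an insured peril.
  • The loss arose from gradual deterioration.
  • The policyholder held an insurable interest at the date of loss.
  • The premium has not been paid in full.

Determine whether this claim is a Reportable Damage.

Under §7.9: the loss arose from gradual deterioration? yes; and the insured property was unoccupied at the time of loss? yes; and the loss occurred outside the period of cover? yes. So the claim is a Scheduled Occurrence.
Under §7.10: the loss arose from gradual deterioration? yes; or the proximate cause is an insured peril? no. So the claim is a Registered Peril.
Under §7.4: the loss was caused by a third party? no; or Scheduled Occurrence (§7.9)? yes; or Registered Peril (§7.10)? yes. So the claim is a Permitted Peril.
Under §7.2: the premium has been paid in full? no; and the proximate cause is an insured peril? no. So the claim is not a Class-F Event.
Under §7.8: the damaged item is specified on the schedule? yes; and the policyholder held an insurable interest at the date of loss? yes; and the policyholder has not complied with the security conditions? yes. So the claim is an Accredited Incident.
Under §7.5: the loss was reported within the notification period? no; and the insured property was occupied at the time of loss? no; and the loss arose from gradual deterioration? yes. So the claim is not an Accredited Event.
Under §7.6: not a Class-F Event (§7.2)? yes; and Accredited Incident (§7.8)? yes; and not an Accredited Event (§7.5)? yes. So the claim is a Class-G Loss.
Under §7.3: Permitted Peril (§7.4)? yes; and Class-G Loss (§7.6)? yes. So the claim is a Reportable Damage.

Yes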